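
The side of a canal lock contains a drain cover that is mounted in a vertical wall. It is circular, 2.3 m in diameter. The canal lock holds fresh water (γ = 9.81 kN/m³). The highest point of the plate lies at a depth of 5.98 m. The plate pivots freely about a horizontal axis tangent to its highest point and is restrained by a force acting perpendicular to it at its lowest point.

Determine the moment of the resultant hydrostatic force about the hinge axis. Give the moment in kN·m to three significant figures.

M ≈ 348 kN·m

γ = 9.81 kN/m³.
The centroid is at the centre, 1.15 m below the top of the plate, so the centroid depth is h_c = 5.98 + 1.15 = 7.13 m.
A = π(1.15)² = 4.15476 m².
Resultant F = γ·h_c·A = 9.81 × 7.13 × 4.15476 = 290.606 kN.
I_c = πr⁴/4 = π × 1.15⁴/4 = 1.37367 m⁴.
Centre of pressure: y_p = y_c + I_c/(y_c·A) = 7.13 + 1.37367/(7.13 × 4.15476) = 7.13 + 0.0463711 = 7.17637 m along the plane.
The resultant acts 1.15 + 0.0463711 = 1.19637 m (along the plate) below the hinge at the top edge, so the moment about the hinge is M = F × 1.19637 = 290.606 × 1.19637 = 347.672 kN·m.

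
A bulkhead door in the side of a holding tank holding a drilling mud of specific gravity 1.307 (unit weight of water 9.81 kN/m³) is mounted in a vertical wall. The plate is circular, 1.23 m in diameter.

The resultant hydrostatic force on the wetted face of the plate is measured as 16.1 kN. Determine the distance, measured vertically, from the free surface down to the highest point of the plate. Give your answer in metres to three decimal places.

d_top ≈ 0.442 m

γ = 1.307 × 9.81 = 12.82167 kN/m³.
A = π(0.615)² = 1.18823 m².
From F = γ·h_c·A, the centroid depth is h_c = 16.1/(12.82167 × 1.18823) = 1.05677 m.
The centroid is at the centre, 0.615 m below the top of the plate, so the highest point sits at h_top = 1.05677 − 0.615 = 0.44177 m below the surface.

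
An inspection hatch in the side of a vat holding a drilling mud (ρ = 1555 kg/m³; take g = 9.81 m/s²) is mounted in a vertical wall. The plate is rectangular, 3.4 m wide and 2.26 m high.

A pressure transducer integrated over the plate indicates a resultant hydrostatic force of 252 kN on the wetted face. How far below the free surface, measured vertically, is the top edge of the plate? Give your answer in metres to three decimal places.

d_top ≈ 1.020 m

γ = ρg = 1555 × 9.81 / 1000 = 15.25455 kN/m³.
A = 3.4 × 2.26 = 7.684 m².
From F = γ·h_c·A, the centroid depth is h_c = 252/(15.25455 × 7.684) = 2.14988 m.
The centroid lies 2.26/2 = 1.13 m below the top edge, so the top edge sits at h_top = 2.14988 − 1.13 = 1.01988 m below the surface.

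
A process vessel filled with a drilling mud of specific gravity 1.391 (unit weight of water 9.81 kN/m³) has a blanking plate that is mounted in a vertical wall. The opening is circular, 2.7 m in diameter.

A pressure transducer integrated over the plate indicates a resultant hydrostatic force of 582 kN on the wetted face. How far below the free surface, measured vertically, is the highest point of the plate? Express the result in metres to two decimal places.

d_top ≈ 6.10 m

γ = 1.391 × 9.81 = 13.64571 kN/m³.
A = π(1.35)² = 5.72555 m².
From F = γ·h_c·A, the centroid depth is h_c = 582/(13.64571 × 5.72555) = 7.4492 m.
The centroid is at the centre, 1.35 m below the top of the plate, so the highest point sits at h_top = 7.4492 − 1.35 = 6.0992 m below the surface.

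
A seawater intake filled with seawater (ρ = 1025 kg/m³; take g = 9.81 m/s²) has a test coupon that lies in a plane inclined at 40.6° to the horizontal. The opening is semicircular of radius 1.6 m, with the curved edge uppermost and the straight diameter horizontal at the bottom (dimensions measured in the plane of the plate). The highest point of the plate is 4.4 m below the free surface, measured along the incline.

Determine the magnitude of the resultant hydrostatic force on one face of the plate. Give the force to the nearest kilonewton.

γ = ρg = 1025 × 9.81 / 1000 = 10.05525 kN/m³.
Let θ = 40.6° be the plate's angle to the horizontal; measure y along the incline from where the plane meets the free surface. Vertical depth h = y·sinθ with sinθ = 0.650774.
The centroid lies 4r/(3π) = 0.679061 m above the diameter, so r − 4r/(3π) = 1.6 − 0.679061 = 0.920939 m below the topmost point, so y_c = 4.4 + 0.920939 = 5.32094 m and h_c = 5.32094 × 0.650774 = 3.46273 m.
A = πr²/2 = π × 1.6²/2 = 4.02124 m².
Resultant F = γ·h_c·A = 10.05525 × 3.46273 × 4.02124 = 140.014 kN.

F ≈ 140 kN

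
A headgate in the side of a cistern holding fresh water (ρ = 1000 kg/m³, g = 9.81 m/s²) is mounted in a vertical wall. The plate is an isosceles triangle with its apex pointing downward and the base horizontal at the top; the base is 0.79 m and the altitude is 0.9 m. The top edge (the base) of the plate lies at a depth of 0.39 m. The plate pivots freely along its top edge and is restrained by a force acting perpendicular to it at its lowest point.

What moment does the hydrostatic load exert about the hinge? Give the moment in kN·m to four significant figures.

γ = ρg = 1000 × 9.81 = 9810 N/m³ = 9.81 kN/m³.
With the apex down, the centroid sits h/3 = 0.9/3 = 0.3 m below the base (the top edge), so the centroid depth is h_c = 0.39 + 0.3 = 0.69 m.
A = ½ × 0.79 × 0.9 = 0.3555 m².
Resultant F = γ·h_c·A = 9.81 × 0.69 × 0.3555 = 2.40634 kN.
I_c = b·h³/36 = 0.79 × 0.9³/36 = 0.0159975 m⁴.
Centre of pressure: y_p = y_c + I_c/(y_c·A) = 0.69 + 0.0159975/(0.69 × 0.3555) = 0.69 + 0.0652174 = 0.755217 m along the plane.
The resultant acts 0.3 + 0.0652174 = 0.365217 m (along the plate) below the hinge at the top edge, so the moment about the hinge is M = F × 0.365217 = 2.40634 × 0.365217 = 0.878836 kN·m.

M ≈ 0.8788 kN·m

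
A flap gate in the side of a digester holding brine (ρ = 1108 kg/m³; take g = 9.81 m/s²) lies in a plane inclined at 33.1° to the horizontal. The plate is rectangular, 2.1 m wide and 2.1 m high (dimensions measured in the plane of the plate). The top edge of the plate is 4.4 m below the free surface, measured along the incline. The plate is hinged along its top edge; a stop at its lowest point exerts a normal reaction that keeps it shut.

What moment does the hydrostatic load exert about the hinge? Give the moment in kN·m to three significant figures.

γ = ρg = 1108 × 9.81 / 1000 = 10.86948 kN/m³.
Let θ = 33.1° be the plate's angle to the horizontal; measure y along the incline from where the plane meets the free surface. Vertical depth h = y·sinθ with sinθ = 0.546102.
The centroid lies 2.1/2 = 1.05 m below the top edge, so y_c = 4.4 + 1.05 = 5.45 m and h_c = 5.45 × 0.546102 = 2.97626 m.
A = 2.1 × 2.1 = 4.41 m².
Resultant F = γ·h_c·A = 10.86948 × 2.97626 × 4.41 = 142.665 kN.
I_c = b·h³/12 = 2.1 × 2.1³/12 = 1.62068 m⁴.
Centre of pressure: y_p = y_c + I_c/(y_c·A) = 5.45 + 1.62068/(5.45 × 4.41) = 5.45 + 0.0674314 = 5.51743 m along the plane.
The resultant acts 1.05 + 0.0674314 = 1.11743 m (along the plate) below the hinge at the top edge, so the moment about the hinge is M = F × 1.11743 = 142.665 × 1.11743 = 159.418 kN·m.

M ≈ 159 kN·m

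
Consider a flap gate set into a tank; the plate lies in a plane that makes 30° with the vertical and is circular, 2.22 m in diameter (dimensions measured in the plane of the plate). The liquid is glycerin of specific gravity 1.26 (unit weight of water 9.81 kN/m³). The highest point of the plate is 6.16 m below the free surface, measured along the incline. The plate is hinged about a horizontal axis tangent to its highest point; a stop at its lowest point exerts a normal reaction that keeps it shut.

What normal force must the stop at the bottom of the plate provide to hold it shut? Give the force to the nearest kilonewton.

γ = 1.26 × 9.81 = 12.3606 kN/m³.
The plate makes 30° with the vertical, i.e. θ = 90° − 30° = 60° to the horizontal. Measuring y along the incline from the free-surface line, vertical depth h = y·sinθ with sinθ = 0.866025.
The centroid is at the centre, 1.11 m below the top of the plate, so y_c = 6.16 + 1.11 = 7.27 m and h_c = 7.27 × 0.866025 = 6.296 m.
A = π(1.11)² = 3.87076 m².
Resultant F = γ·h_c·A = 12.3606 × 6.296 × 3.87076 = 301.232 kN.
I_c = πr⁴/4 = π × 1.11⁴/4 = 1.19229 m⁴.
Centre of pressure: y_p = y_c + I_c/(y_c·A) = 7.27 + 1.19229/(7.27 × 3.87076) = 7.27 + 0.0423693 = 7.31237 m along the plane.
The resultant acts 1.11 + 0.0423693 = 1.15237 m (along the plate) below the hinge at the top edge, so the moment about the hinge is M = F × 1.15237 = 301.232 × 1.15237 = 347.131 kN·m.
A normal force at the bottom, 2.22 m from the hinge, must supply this moment: P = 347.131/2.22 = 156.365 kN.

P ≈ 156 kN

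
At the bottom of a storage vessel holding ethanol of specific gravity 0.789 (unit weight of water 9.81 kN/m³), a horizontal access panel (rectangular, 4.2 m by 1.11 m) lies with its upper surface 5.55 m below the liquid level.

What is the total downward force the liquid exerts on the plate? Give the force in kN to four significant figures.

F ≈ 200.3 kN

γ = 0.789 × 9.81 = 7.74009 kN/m³.
The plate is horizontal, so pressure is uniform at p = γ·h = 7.74009 × 5.55 = 42.9575 kN/m².
A = 4.2 × 1.11 = 4.662 m².
F = p·A = 42.9575 × 4.662 = 200.268 kN.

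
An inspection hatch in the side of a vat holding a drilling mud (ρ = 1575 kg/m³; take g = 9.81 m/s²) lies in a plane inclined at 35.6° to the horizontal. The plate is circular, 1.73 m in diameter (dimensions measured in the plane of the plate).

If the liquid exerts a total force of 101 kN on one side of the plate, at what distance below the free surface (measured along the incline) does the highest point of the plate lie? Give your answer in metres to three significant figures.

y_top ≈ 3.91 m

γ = ρg = 1575 × 9.81 / 1000 = 15.45075 kN/m³.
A = π(0.865)² = 2.35062 m².
From F = γ·h_c·A, the centroid depth is h_c = 101/(15.45075 × 2.35062) = 2.78093 m.
Let θ = 35.6° be the plate's angle to the horizontal; measure y along the incline from where the plane meets the free surface. Vertical depth h = y·sinθ with sinθ = 0.582123.
Along the incline, y_c = h_c/sinθ = 2.78093/0.582123 = 4.77722 m.
The centroid is at the centre, 0.865 m below the top of the plate, so the highest point sits at y_top = 4.77722 − 0.865 = 3.91222 m along the incline.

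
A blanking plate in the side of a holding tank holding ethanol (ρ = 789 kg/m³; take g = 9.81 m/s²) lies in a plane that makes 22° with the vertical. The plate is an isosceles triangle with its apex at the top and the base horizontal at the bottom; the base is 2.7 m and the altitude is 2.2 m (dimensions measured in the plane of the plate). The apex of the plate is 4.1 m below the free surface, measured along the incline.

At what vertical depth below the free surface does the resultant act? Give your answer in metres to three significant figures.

γ = ρg = 789 × 9.81 / 1000 = 7.74009 kN/m³.
The plate makes 22° with the vertical, i.e. θ = 90° − 22° = 68° to the horizontal. Measuring y along the incline from the free-surface line, vertical depth h = y·sinθ with sinθ = 0.927184.
With the apex up, the centroid sits 2h/3 = 2 × 2.2/3 = 1.46667 m below the apex, so y_c = 4.1 + 1.46667 = 5.56667 m and h_c = 5.56667 × 0.927184 = 5.16133 m.
A = ½ × 2.7 × 2.2 = 2.97 m².
Resultant F = γ·h_c·A = 7.74009 × 5.16133 × 2.97 = 118.649 kN.
I_c = b·h³/36 = 2.7 × 2.2³/36 = 0.7986 m⁴.
Centre of pressure: y_p = y_c + I_c/(y_c·A) = 5.56667 + 0.7986/(5.56667 × 2.97) = 5.56667 + 0.0483034 = 5.61497 m along the plane.
Vertically, h_p = y_p·sinθ = 5.61497 × 0.927184 = 5.20611 m.

h_p = 5.21 m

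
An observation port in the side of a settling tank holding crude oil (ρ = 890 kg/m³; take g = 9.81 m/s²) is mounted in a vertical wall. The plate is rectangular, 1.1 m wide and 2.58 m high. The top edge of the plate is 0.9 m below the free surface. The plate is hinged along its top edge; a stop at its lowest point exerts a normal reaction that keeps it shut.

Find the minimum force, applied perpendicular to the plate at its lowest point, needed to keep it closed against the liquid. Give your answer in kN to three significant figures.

γ = ρg = 890 × 9.81 / 1000 = 8.7309 kN/m³.
The centroid lies 2.58/2 = 1.29 m below the top edge, so the centroid depth is h_c = 0.9 + 1.29 = 2.19 m.
A = 1.1 × 2.58 = 2.838 m².
Resultant F = γ·h_c·A = 8.7309 × 2.19 × 2.838 = 54.2645 kN.
I_c = b·h³/12 = 1.1 × 2.58³/12 = 1.57424 m⁴.
Centre of pressure: y_p = y_c + I_c/(y_c·A) = 2.19 + 1.57424/(2.19 × 2.838) = 2.19 + 0.253288 = 2.44329 m along the plane.
The resultant acts 1.29 + 0.253288 = 1.54329 m (along the plate) below the hinge at the top edge, so the moment about the hinge is M = F × 1.54329 = 54.2645 × 1.54329 = 83.7459 kN·m.
A normal force at the bottom, 2.58 m from the hinge, must supply this moment: P = 83.7459/2.58 = 32.4597 kN.

P ≈ 32.5 kN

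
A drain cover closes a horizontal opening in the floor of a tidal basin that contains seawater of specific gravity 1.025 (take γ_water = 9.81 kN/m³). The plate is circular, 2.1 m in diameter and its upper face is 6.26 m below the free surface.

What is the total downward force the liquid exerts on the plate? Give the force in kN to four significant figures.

F ≈ 218.0 kN

γ = 1.025 × 9.81 = 10.05525 kN/m³.
The plate is horizontal, so pressure is uniform at p = γ·h = 10.05525 × 6.26 = 62.9459 kN/m².
A = π(1.05)² = 3.46361 m².
F = p·A = 62.9459 × 3.46361 = 218.02 kN.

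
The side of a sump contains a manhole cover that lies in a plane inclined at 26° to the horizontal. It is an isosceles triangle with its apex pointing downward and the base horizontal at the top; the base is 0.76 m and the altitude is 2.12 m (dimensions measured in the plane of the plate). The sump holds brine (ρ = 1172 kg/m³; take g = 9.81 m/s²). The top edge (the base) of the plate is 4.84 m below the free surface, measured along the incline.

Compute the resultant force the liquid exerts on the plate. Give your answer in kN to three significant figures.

F ≈ 22.5 kN

γ = ρg = 1172 × 9.81 / 1000 = 11.49732 kN/m³.
Let θ = 26° be the plate's angle to the horizontal; measure y along the incline from where the plane meets the free surface. Vertical depth h = y·sinθ with sinθ = 0.438371.
With the apex down, the centroid sits h/3 = 2.12/3 = 0.706667 m below the base (the top edge), so y_c = 4.84 + 0.706667 = 5.54667 m and h_c = 5.54667 × 0.438371 = 2.4315 m.
A = ½ × 0.76 × 2.12 = 0.8056 m².
Resultant F = γ·h_c·A = 11.49732 × 2.4315 × 0.8056 = 22.5211 kN.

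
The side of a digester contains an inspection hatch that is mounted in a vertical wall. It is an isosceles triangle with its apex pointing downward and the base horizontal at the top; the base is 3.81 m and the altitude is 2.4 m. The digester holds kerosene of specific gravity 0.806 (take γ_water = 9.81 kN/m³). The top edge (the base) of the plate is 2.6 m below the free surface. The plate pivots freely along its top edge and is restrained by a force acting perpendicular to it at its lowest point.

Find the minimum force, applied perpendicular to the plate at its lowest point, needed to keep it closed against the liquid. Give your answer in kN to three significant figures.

γ = 0.806 × 9.81 = 7.90686 kN/m³.
With the apex down, the centroid sits h/3 = 2.4/3 = 0.8 m below the base (the top edge), so the centroid depth is h_c = 2.6 + 0.8 = 3.4 m.
A = ½ × 3.81 × 2.4 = 4.572 m².
Resultant F = γ·h_c·A = 7.90686 × 3.4 × 4.572 = 122.911 kN.
I_c = b·h³/36 = 3.81 × 2.4³/36 = 1.46304 m⁴.
Centre of pressure: y_p = y_c + I_c/(y_c·A) = 3.4 + 1.46304/(3.4 × 4.572) = 3.4 + 0.0941176 = 3.49412 m along the plane.
The resultant acts 0.8 + 0.0941176 = 0.894118 m (along the plate) below the hinge at the top edge, so the moment about the hinge is M = F × 0.894118 = 122.911 × 0.894118 = 109.897 kN·m.
A normal force at the bottom, 2.4 m from the hinge, must supply this moment: P = 109.897/2.4 = 45.7904 kN.

P ≈ 45.8 kN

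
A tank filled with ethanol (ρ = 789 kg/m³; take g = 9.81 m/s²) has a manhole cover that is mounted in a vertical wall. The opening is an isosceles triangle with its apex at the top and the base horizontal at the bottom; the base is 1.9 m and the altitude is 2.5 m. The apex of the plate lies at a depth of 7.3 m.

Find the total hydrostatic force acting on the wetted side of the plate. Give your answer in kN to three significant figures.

γ = ρg = 789 × 9.81 / 1000 = 7.74009 kN/m³.
With the apex up, the centroid sits 2h/3 = 2 × 2.5/3 = 1.66667 m below the apex, so the centroid depth is h_c = 7.3 + 1.66667 = 8.96667 m.
A = ½ × 1.9 × 2.5 = 2.375 m².
Resultant F = γ·h_c·A = 7.74009 × 8.96667 × 2.375 = 164.832 kN.

F ≈ 165 kN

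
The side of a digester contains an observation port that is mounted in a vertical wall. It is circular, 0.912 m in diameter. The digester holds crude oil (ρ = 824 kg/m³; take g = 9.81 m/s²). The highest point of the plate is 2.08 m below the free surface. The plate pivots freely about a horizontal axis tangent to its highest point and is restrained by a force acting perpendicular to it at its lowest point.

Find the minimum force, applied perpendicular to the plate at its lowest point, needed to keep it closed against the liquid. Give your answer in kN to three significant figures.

P ≈ 7.00 kN

γ = ρg = 824 × 9.81 / 1000 = 8.08344 kN/m³.
The centroid is at the centre, 0.456 m below the top of the plate, so the centroid depth is h_c = 2.08 + 0.456 = 2.536 m.
A = π(0.456)² = 0.65325 m².
Resultant F = γ·h_c·A = 8.08344 × 2.536 × 0.65325 = 13.3914 kN.
I_c = πr⁴/4 = π × 0.456⁴/4 = 0.0339586 m⁴.
Centre of pressure: y_p = y_c + I_c/(y_c·A) = 2.536 + 0.0339586/(2.536 × 0.65325) = 2.536 + 0.0204985 = 2.5565 m along the plane.
The resultant acts 0.456 + 0.0204985 = 0.476498 m (along the plate) below the hinge at the top edge, so the moment about the hinge is M = F × 0.476498 = 13.3914 × 0.476498 = 6.38098 kN·m.
A normal force at the bottom, 0.912 m from the hinge, must supply this moment: P = 6.38098/0.912 = 6.99669 kN.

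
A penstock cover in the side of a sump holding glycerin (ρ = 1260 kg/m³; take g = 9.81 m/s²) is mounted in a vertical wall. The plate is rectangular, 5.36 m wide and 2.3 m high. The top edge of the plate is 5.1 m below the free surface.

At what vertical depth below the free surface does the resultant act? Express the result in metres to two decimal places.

h_p = 6.32 m

γ = ρg = 1260 × 9.81 / 1000 = 12.3606 kN/m³.
The centroid lies 2.3/2 = 1.15 m below the top edge, so the centroid depth is h_c = 5.1 + 1.15 = 6.25 m.
A = 5.36 × 2.3 = 12.328 m².
Resultant F = γ·h_c·A = 12.3606 × 6.25 × 12.328 = 952.384 kN.
I_c = b·h³/12 = 5.36 × 2.3³/12 = 5.43459 m⁴.
Centre of pressure: y_p = y_c + I_c/(y_c·A) = 6.25 + 5.43459/(6.25 × 12.328) = 6.25 + 0.0705333 = 6.32053 m along the plane.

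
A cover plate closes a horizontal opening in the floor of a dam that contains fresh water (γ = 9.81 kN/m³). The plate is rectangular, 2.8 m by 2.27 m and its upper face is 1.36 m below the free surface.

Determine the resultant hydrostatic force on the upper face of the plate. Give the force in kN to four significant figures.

γ = 9.81 kN/m³.
The plate is horizontal, so pressure is uniform at p = γ·h = 9.81 × 1.36 = 13.3416 kN/m².
A = 2.8 × 2.27 = 6.356 m².
F = p·A = 13.3416 × 6.356 = 84.7992 kN.

F ≈ 84.80 kN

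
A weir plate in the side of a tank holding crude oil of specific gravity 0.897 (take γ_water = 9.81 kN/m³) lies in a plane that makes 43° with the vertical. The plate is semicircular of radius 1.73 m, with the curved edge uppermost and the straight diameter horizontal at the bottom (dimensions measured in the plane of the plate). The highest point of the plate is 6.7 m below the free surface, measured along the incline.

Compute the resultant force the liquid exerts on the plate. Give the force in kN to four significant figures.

F ≈ 232.8 kN

γ = 0.897 × 9.81 = 8.79957 kN/m³.
The plate makes 43° with the vertical, i.e. θ = 90° − 43° = 47° to the horizontal. Measuring y along the incline from the free-surface line, vertical depth h = y·sinθ with sinθ = 0.731354.
The centroid lies 4r/(3π) = 0.734235 m above the diameter, so r − 4r/(3π) = 1.73 − 0.734235 = 0.995765 m below the topmost point, so y_c = 6.7 + 0.995765 = 7.69576 m and h_c = 7.69576 × 0.731354 = 5.62832 m.
A = πr²/2 = π × 1.73²/2 = 4.70124 m².
Resultant F = γ·h_c·A = 8.79957 × 5.62832 × 4.70124 = 232.837 kN.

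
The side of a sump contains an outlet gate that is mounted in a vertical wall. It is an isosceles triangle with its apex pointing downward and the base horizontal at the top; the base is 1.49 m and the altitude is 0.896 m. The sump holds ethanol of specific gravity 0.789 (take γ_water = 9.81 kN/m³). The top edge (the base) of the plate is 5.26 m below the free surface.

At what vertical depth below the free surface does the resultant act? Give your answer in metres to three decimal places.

h_p = 5.567 m

γ = 0.789 × 9.81 = 7.74009 kN/m³.
With the apex down, the centroid sits h/3 = 0.896/3 = 0.298667 m below the base (the top edge), so the centroid depth is h_c = 5.26 + 0.298667 = 5.55867 m.
A = ½ × 1.49 × 0.896 = 0.66752 m².
Resultant F = γ·h_c·A = 7.74009 × 5.55867 × 0.66752 = 28.7198 kN.
I_c = b·h³/36 = 1.49 × 0.896³/36 = 0.029772 m⁴.
Centre of pressure: y_p = y_c + I_c/(y_c·A) = 5.55867 + 0.029772/(5.55867 × 0.66752) = 5.55867 + 0.00802367 = 5.56669 m along the plane.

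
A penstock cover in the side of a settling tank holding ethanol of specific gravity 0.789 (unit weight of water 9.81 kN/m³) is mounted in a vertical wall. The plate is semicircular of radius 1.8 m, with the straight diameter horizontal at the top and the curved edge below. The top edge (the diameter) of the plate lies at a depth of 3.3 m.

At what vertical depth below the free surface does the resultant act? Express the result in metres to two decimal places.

h_p = 4.12 m

γ = 0.789 × 9.81 = 7.74009 kN/m³.
The centroid of a semicircle lies 4r/(3π) = 0.763944 m from the diameter, here below the top edge, so the centroid depth is h_c = 3.3 + 0.763944 = 4.06394 m.
A = πr²/2 = π × 1.8²/2 = 5.08938 m².
Resultant F = γ·h_c·A = 7.74009 × 4.06394 × 5.08938 = 160.088 kN.
I_c = (π/8 − 8/(9π))·r⁴ = 0.109757 × 1.8⁴ = 1.15219 m⁴.
Centre of pressure: y_p = y_c + I_c/(y_c·A) = 4.06394 + 1.15219/(4.06394 × 5.08938) = 4.06394 + 0.0557073 = 4.11965 m along the plane.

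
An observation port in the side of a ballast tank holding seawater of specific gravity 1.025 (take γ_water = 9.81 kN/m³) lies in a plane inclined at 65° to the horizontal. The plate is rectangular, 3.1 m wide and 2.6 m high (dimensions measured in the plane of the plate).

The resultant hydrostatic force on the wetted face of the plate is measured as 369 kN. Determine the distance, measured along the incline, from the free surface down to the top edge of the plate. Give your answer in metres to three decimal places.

y_top ≈ 3.724 m

γ = 1.025 × 9.81 = 10.05525 kN/m³.
A = 3.1 × 2.6 = 8.06 m².
From F = γ·h_c·A, the centroid depth is h_c = 369/(10.05525 × 8.06) = 4.55301 m.
Let θ = 65° be the plate's angle to the horizontal; measure y along the incline from where the plane meets the free surface. Vertical depth h = y·sinθ with sinθ = 0.906308.
Along the incline, y_c = h_c/sinθ = 4.55301/0.906308 = 5.02369 m.
The centroid lies 2.6/2 = 1.3 m below the top edge, so the top edge sits at y_top = 5.02369 − 1.3 = 3.72369 m along the incline.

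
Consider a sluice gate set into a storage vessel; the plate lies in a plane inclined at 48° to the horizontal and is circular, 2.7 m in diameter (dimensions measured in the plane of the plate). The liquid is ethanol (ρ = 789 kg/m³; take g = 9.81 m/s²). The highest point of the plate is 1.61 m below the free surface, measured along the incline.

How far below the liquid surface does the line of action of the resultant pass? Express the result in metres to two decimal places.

γ = ρg = 789 × 9.81 / 1000 = 7.74009 kN/m³.
Let θ = 48° be the plate's angle to the horizontal; measure y along the incline from where the plane meets the free surface. Vertical depth h = y·sinθ with sinθ = 0.743145.
The centroid is at the centre, 1.35 m below the top of the plate, so y_c = 1.61 + 1.35 = 2.96 m and h_c = 2.96 × 0.743145 = 2.19971 m.
A = π(1.35)² = 5.72555 m².
Resultant F = γ·h_c·A = 7.74009 × 2.19971 × 5.72555 = 97.4829 kN.
I_c = πr⁴/4 = π × 1.35⁴/4 = 2.6087 m⁴.
Centre of pressure: y_p = y_c + I_c/(y_c·A) = 2.96 + 2.6087/(2.96 × 5.72555) = 2.96 + 0.153927 = 3.11393 m along the plane.
Vertically, h_p = y_p·sinθ = 3.11393 × 0.743145 = 2.3141 m.

h_p = 2.31 m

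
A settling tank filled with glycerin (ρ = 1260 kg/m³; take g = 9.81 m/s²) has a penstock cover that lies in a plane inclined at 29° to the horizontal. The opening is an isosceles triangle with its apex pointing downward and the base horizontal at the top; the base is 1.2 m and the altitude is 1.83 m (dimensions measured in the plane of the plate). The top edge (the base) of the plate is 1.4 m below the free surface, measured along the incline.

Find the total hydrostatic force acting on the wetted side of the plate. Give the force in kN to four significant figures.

γ = ρg = 1260 × 9.81 / 1000 = 12.3606 kN/m³.
Let θ = 29° be the plate's angle to the horizontal; measure y along the incline from where the plane meets the free surface. Vertical depth h = y·sinθ with sinθ = 0.484810.
With the apex down, the centroid sits h/3 = 1.83/3 = 0.61 m below the base (the top edge), so y_c = 1.4 + 0.61 = 2.01 m and h_c = 2.01 × 0.484810 = 0.974468 m.
A = ½ × 1.2 × 1.83 = 1.098 m².
Resultant F = γ·h_c·A = 12.3606 × 0.974468 × 1.098 = 13.2254 kN.

F ≈ 13.23 kN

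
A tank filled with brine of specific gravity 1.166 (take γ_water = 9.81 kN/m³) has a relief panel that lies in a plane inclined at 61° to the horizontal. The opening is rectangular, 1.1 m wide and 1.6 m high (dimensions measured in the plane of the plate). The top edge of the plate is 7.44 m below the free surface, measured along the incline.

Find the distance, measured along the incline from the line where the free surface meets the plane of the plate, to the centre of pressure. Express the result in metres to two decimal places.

γ = 1.166 × 9.81 = 11.43846 kN/m³.
Let θ = 61° be the plate's angle to the horizontal; measure y along the incline from where the plane meets the free surface. Vertical depth h = y·sinθ with sinθ = 0.874620.
The centroid lies 1.6/2 = 0.8 m below the top edge, so y_c = 7.44 + 0.8 = 8.24 m and h_c = 8.24 × 0.874620 = 7.20687 m.
A = 1.1 × 1.6 = 1.76 m².
Resultant F = γ·h_c·A = 11.43846 × 7.20687 × 1.76 = 145.086 kN.
I_c = b·h³/12 = 1.1 × 1.6³/12 = 0.375467 m⁴.
Centre of pressure: y_p = y_c + I_c/(y_c·A) = 8.24 + 0.375467/(8.24 × 1.76) = 8.24 + 0.02589 = 8.26589 m along the plane.

y_p = 8.27 m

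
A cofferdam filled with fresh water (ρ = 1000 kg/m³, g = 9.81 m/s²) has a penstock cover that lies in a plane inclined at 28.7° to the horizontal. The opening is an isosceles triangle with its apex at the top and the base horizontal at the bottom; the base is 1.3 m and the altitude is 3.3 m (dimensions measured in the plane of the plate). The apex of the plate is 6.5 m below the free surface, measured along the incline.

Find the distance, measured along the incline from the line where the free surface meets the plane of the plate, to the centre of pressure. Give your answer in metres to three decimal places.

y_p = 8.770 m

γ = ρg = 1000 × 9.81 = 9810 N/m³ = 9.81 kN/m³.
Let θ = 28.7° be the plate's angle to the horizontal; measure y along the incline from where the plane meets the free surface. Vertical depth h = y·sinθ with sinθ = 0.480223.
With the apex up, the centroid sits 2h/3 = 2 × 3.3/3 = 2.2 m below the apex, so y_c = 6.5 + 2.2 = 8.7 m and h_c = 8.7 × 0.480223 = 4.17794 m.
A = ½ × 1.3 × 3.3 = 2.145 m².
Resultant F = γ·h_c·A = 9.81 × 4.17794 × 2.145 = 87.9141 kN.
I_c = b·h³/36 = 1.3 × 3.3³/36 = 1.29773 m⁴.
Centre of pressure: y_p = y_c + I_c/(y_c·A) = 8.7 + 1.29773/(8.7 × 2.145) = 8.7 + 0.0695405 = 8.76954 m along the plane.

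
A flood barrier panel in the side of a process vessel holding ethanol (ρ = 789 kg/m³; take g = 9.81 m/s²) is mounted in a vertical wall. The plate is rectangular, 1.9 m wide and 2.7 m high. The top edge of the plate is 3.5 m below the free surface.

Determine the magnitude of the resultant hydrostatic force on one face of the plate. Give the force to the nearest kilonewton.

γ = ρg = 789 × 9.81 / 1000 = 7.74009 kN/m³.
The centroid lies 2.7/2 = 1.35 m below the top edge, so the centroid depth is h_c = 3.5 + 1.35 = 4.85 m.
A = 1.9 × 2.7 = 5.13 m².
Resultant F = γ·h_c·A = 7.74009 × 4.85 × 5.13 = 192.577 kN.

F ≈ 193 kN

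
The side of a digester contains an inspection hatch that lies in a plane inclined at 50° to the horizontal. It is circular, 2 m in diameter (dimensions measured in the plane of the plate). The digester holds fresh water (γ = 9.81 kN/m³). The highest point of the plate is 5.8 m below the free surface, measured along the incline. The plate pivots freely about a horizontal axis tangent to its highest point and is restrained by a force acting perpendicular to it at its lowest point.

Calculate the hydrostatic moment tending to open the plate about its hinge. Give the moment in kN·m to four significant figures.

γ = 9.81 kN/m³.
Let θ = 50° be the plate's angle to the horizontal; measure y along the incline from where the plane meets the free surface. Vertical depth h = y·sinθ with sinθ = 0.766044.
The centroid is at the centre, 1 m below the top of the plate, so y_c = 5.8 + 1 = 6.8 m and h_c = 6.8 × 0.766044 = 5.2091 m.
A = π(1)² = 3.14159 m².
Resultant F = γ·h_c·A = 9.81 × 5.2091 × 3.14159 = 160.539 kN.
I_c = πr⁴/4 = π × 1⁴/4 = 0.785398 m⁴.
Centre of pressure: y_p = y_c + I_c/(y_c·A) = 6.8 + 0.785398/(6.8 × 3.14159) = 6.8 + 0.0367647 = 6.83676 m along the plane.
The resultant acts 1 + 0.0367647 = 1.03676 m (along the plate) below the hinge at the top edge, so the moment about the hinge is M = F × 1.03676 = 160.539 × 1.03676 = 166.44 kN·m.

M ≈ 166.4 kN·m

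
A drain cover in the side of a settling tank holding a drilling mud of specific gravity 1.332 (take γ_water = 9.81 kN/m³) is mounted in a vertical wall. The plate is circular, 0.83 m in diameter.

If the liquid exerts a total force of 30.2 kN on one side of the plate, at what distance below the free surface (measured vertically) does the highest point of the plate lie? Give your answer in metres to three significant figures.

d_top ≈ 3.86 m

γ = 1.332 × 9.81 = 13.06692 kN/m³.
A = π(0.415)² = 0.541061 m².
From F = γ·h_c·A, the centroid depth is h_c = 30.2/(13.06692 × 0.541061) = 4.27157 m.
The centroid is at the centre, 0.415 m below the top of the plate, so the highest point sits at h_top = 4.27157 − 0.415 = 3.85657 m below the surface.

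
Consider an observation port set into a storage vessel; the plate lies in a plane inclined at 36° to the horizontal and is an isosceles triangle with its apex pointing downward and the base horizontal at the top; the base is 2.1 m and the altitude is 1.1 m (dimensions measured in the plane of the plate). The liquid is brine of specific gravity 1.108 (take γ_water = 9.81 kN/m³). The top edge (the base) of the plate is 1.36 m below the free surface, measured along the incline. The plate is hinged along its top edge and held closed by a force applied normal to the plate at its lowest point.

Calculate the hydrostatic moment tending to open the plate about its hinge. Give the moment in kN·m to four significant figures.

γ = 1.108 × 9.81 = 10.86948 kN/m³.
Let θ = 36° be the plate's angle to the horizontal; measure y along the incline from where the plane meets the free surface. Vertical depth h = y·sinθ with sinθ = 0.587785.
With the apex down, the centroid sits h/3 = 1.1/3 = 0.366667 m below the base (the top edge), so y_c = 1.36 + 0.366667 = 1.72667 m and h_c = 1.72667 × 0.587785 = 1.01491 m.
A = ½ × 2.1 × 1.1 = 1.155 m².
Resultant F = γ·h_c·A = 10.86948 × 1.01491 × 1.155 = 12.7414 kN.
I_c = b·h³/36 = 2.1 × 1.1³/36 = 0.0776417 m⁴.
Centre of pressure: y_p = y_c + I_c/(y_c·A) = 1.72667 + 0.0776417/(1.72667 × 1.155) = 1.72667 + 0.0389317 = 1.7656 m along the plane.
The resultant acts 0.366667 + 0.0389317 = 0.405599 m (along the plate) below the hinge at the top edge, so the moment about the hinge is M = F × 0.405599 = 12.7414 × 0.405599 = 5.1679 kN·m.

M ≈ 5.168 kN·m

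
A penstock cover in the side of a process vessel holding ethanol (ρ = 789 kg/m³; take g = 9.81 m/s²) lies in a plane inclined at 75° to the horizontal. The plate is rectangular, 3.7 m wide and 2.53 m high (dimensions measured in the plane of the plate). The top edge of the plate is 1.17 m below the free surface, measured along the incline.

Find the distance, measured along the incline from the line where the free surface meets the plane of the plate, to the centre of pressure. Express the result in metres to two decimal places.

γ = ρg = 789 × 9.81 / 1000 = 7.74009 kN/m³.
Let θ = 75° be the plate's angle to the horizontal; measure y along the incline from where the plane meets the free surface. Vertical depth h = y·sinθ with sinθ = 0.965926.
The centroid lies 2.53/2 = 1.265 m below the top edge, so y_c = 1.17 + 1.265 = 2.435 m and h_c = 2.435 × 0.965926 = 2.35203 m.
A = 3.7 × 2.53 = 9.361 m².
Resultant F = γ·h_c·A = 7.74009 × 2.35203 × 9.361 = 170.416 kN.
I_c = b·h³/12 = 3.7 × 2.53³/12 = 4.99324 m⁴.
Centre of pressure: y_p = y_c + I_c/(y_c·A) = 2.435 + 4.99324/(2.435 × 9.361) = 2.435 + 0.219059 = 2.65406 m along the plane.

y_p = 2.65 m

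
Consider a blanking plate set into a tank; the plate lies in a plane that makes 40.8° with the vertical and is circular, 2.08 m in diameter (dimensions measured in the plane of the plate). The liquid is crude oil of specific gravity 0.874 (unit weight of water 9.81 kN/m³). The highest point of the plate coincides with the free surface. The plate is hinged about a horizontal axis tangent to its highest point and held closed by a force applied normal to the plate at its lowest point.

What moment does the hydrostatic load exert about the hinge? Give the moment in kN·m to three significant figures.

M ≈ 29.8 kN·m

γ = 0.874 × 9.81 = 8.57394 kN/m³.
The plate makes 40.8° with the vertical, i.e. θ = 90° − 40.8° = 49.2° to the horizontal. Measuring y along the incline from the free-surface line, vertical depth h = y·sinθ with sinθ = 0.756995.
The centroid is at the centre, 1.04 m below the top of the plate, so y_c = 1.04 m and h_c = 1.04 × 0.756995 = 0.787275 m.
A = π(1.04)² = 3.39795 m².
Resultant F = γ·h_c·A = 8.57394 × 0.787275 × 3.39795 = 22.9363 kN.
I_c = πr⁴/4 = π × 1.04⁴/4 = 0.918805 m⁴.
Centre of pressure: y_p = y_c + I_c/(y_c·A) = 1.04 + 0.918805/(1.04 × 3.39795) = 1.04 + 0.26 = 1.3 m along the plane.
The resultant acts 1.04 + 0.26 = 1.3 m (along the plate) below the hinge at the top edge, so the moment about the hinge is M = F × 1.3 = 22.9363 × 1.3 = 29.8172 kN·m.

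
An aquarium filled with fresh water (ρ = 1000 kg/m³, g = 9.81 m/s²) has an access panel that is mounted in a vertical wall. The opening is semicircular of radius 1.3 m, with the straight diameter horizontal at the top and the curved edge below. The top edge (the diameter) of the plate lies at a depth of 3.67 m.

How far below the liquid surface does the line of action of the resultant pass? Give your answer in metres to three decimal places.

h_p = 4.250 m

γ = ρg = 1000 × 9.81 = 9810 N/m³ = 9.81 kN/m³.
The centroid of a semicircle lies 4r/(3π) = 0.551737 m from the diameter, here below the top edge, so the centroid depth is h_c = 3.67 + 0.551737 = 4.22174 m.
A = πr²/2 = π × 1.3²/2 = 2.65465 m².
Resultant F = γ·h_c·A = 9.81 × 4.22174 × 2.65465 = 109.943 kN.
I_c = (π/8 − 8/(9π))·r⁴ = 0.109757 × 1.3⁴ = 0.313477 m⁴.
Centre of pressure: y_p = y_c + I_c/(y_c·A) = 4.22174 + 0.313477/(4.22174 × 2.65465) = 4.22174 + 0.0279709 = 4.24971 m along the plane.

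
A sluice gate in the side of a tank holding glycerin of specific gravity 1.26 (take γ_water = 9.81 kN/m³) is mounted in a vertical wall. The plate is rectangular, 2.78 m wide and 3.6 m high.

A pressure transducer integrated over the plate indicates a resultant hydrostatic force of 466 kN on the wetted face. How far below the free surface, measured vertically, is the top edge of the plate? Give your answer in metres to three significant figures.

γ = 1.26 × 9.81 = 12.3606 kN/m³.
A = 2.78 × 3.6 = 10.008 m².
From F = γ·h_c·A, the centroid depth is h_c = 466/(12.3606 × 10.008) = 3.76703 m.
The centroid lies 3.6/2 = 1.8 m below the top edge, so the top edge sits at h_top = 3.76703 − 1.8 = 1.96703 m below the surface.

d_top ≈ 1.97 m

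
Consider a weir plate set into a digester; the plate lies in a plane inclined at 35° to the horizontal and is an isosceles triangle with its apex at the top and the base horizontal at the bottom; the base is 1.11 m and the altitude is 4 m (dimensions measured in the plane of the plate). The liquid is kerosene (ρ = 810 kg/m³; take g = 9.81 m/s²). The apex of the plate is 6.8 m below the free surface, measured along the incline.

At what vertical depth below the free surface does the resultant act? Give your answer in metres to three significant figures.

γ = ρg = 810 × 9.81 / 1000 = 7.9461 kN/m³.
Let θ = 35° be the plate's angle to the horizontal; measure y along the incline from where the plane meets the free surface. Vertical depth h = y·sinθ with sinθ = 0.573576.
With the apex up, the centroid sits 2h/3 = 2 × 4/3 = 2.66667 m below the apex, so y_c = 6.8 + 2.66667 = 9.46667 m and h_c = 9.46667 × 0.573576 = 5.42985 m.
A = ½ × 1.11 × 4 = 2.22 m².
Resultant F = γ·h_c·A = 7.9461 × 5.42985 × 2.22 = 95.7844 kN.
I_c = b·h³/36 = 1.11 × 4³/36 = 1.97333 m⁴.
Centre of pressure: y_p = y_c + I_c/(y_c·A) = 9.46667 + 1.97333/(9.46667 × 2.22) = 9.46667 + 0.0938965 = 9.56057 m along the plane.
Vertically, h_p = y_p·sinθ = 9.56057 × 0.573576 = 5.48371 m.

h_p = 5.48 m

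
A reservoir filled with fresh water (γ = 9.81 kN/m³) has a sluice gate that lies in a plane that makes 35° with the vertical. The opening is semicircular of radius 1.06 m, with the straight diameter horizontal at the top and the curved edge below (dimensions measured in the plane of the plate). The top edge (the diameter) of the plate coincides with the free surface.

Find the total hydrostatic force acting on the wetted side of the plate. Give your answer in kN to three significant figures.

γ = 9.81 kN/m³.
The plate makes 35° with the vertical, i.e. θ = 90° − 35° = 55° to the horizontal. Measuring y along the incline from the free-surface line, vertical depth h = y·sinθ with sinθ = 0.819152.
The centroid of a semicircle lies 4r/(3π) = 0.449878 m from the diameter, here below the top edge, so y_c = 0.449878 m and h_c = 0.449878 × 0.819152 = 0.368518 m.
A = πr²/2 = π × 1.06²/2 = 1.76495 m².
Resultant F = γ·h_c·A = 9.81 × 0.368518 × 1.76495 = 6.38058 kN.

F ≈ 6.38 kN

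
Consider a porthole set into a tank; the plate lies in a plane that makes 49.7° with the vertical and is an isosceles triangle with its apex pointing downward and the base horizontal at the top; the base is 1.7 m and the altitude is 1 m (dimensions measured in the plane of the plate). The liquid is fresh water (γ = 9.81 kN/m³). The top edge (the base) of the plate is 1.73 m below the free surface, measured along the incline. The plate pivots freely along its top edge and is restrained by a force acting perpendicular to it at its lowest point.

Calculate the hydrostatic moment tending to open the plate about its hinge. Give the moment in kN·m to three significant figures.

γ = 9.81 kN/m³.
The plate makes 49.7° with the vertical, i.e. θ = 90° − 49.7° = 40.3° to the horizontal. Measuring y along the incline from the free-surface line, vertical depth h = y·sinθ with sinθ = 0.646790.
With the apex down, the centroid sits h/3 = 1/3 = 0.333333 m below the base (the top edge), so y_c = 1.73 + 0.333333 = 2.06333 m and h_c = 2.06333 × 0.646790 = 1.33454 m.
A = ½ × 1.7 × 1 = 0.85 m².
Resultant F = γ·h_c·A = 9.81 × 1.33454 × 0.85 = 11.1281 kN.
I_c = b·h³/36 = 1.7 × 1³/36 = 0.0472222 m⁴.
Centre of pressure: y_p = y_c + I_c/(y_c·A) = 2.06333 + 0.0472222/(2.06333 × 0.85) = 2.06333 + 0.0269252 = 2.09026 m along the plane.
The resultant acts 0.333333 + 0.0269252 = 0.360258 m (along the plate) below the hinge at the top edge, so the moment about the hinge is M = F × 0.360258 = 11.1281 × 0.360258 = 4.00899 kN·m.

M ≈ 4.01 kN·m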